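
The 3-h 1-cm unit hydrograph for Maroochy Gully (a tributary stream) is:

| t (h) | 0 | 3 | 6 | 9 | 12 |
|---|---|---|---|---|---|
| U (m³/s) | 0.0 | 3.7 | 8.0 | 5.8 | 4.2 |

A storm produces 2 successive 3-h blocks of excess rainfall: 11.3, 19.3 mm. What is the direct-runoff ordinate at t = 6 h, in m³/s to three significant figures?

Q ≈ 16.2 m³/s

By discrete convolution, Q_j = Σ (P_i / 10 mm) · U_{j−i}.
At t = 6 h (j=2): Q = (11.3/10)·8.0 + (19.3/10)·3.7 = 16.2 m³/s.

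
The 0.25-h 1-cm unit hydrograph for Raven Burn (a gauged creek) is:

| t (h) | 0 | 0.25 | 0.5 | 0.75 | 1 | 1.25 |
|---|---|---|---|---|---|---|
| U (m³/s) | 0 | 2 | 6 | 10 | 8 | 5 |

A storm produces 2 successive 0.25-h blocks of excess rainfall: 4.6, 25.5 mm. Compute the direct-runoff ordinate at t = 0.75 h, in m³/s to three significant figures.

By discrete convolution, Q_j = Σ (P_i / 10 mm) · U_{j−i}.
At t = 0.75 h (j=3): Q = (4.6/10)·10 + (25.5/10)·6 = 19.9 m³/s.

Q ≈ 19.9 m³/s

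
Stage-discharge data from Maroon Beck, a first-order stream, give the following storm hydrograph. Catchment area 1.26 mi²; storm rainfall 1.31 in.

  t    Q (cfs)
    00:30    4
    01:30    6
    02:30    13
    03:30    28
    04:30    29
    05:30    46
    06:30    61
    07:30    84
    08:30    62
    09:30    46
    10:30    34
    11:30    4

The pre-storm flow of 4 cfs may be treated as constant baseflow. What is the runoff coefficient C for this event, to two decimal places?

ΣQ_DR = 369.0 cfs; V = ΣQ_DR·Δt = 1.328 × 10^6 ft³.
Runoff depth d = V / A = 0.4538 in.
C = d / P = 0.4538 / 1.31 = 0.35.

C ≈ 0.35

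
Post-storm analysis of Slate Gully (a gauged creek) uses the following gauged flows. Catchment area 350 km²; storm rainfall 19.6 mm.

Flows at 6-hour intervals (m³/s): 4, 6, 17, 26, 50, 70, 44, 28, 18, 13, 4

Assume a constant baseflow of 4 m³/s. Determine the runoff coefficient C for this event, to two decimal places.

ΣQ_DR = 236.0 m³/s; V = ΣQ_DR·Δt = 5.098 × 10^6 m³.
Runoff depth d = V / A = 14.56 mm.
C = d / P = 14.56 / 19.6 = 0.74.

C ≈ 0.74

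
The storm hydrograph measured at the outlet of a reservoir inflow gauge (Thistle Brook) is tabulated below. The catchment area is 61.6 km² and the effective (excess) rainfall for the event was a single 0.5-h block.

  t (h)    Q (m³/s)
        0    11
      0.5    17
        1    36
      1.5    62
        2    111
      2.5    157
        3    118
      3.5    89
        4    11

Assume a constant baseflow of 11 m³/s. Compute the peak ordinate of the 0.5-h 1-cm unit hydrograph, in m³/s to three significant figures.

U_p ≈ 97.4 m³/s

Direct runoff: 0.0, 6.0, 25.0, 51.0, 100.0, 146.0, 107.0, 78.0, 0.0 m³/s; ΣQ_DR = 513.0 m³/s, peak = 146.0 m³/s.
Runoff depth d = ΣQ_DR·Δt / A = 513.0 × 1800 / (61.6 km²) = 14.99 mm.
The 1-cm UH is the DRH scaled by (10 mm)/d, so U_p = 146.0 × 10/14.99 = 97.4 m³/s.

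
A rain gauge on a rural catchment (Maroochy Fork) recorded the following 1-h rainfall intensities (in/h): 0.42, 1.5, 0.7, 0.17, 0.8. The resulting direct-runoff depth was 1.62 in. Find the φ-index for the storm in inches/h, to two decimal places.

φ ≈ 0.46 in/h

Only the 3 blocks with intensity above φ contribute runoff: 1.5, 0.7, 0.8 in/h.
Σ(I−φ)·Δt = d  ⇒  (1.5+0.7+0.8 − 3φ)·1 = 1.62
φ = (3.000 − 1.62/1) / 3 = 0.46 in/h.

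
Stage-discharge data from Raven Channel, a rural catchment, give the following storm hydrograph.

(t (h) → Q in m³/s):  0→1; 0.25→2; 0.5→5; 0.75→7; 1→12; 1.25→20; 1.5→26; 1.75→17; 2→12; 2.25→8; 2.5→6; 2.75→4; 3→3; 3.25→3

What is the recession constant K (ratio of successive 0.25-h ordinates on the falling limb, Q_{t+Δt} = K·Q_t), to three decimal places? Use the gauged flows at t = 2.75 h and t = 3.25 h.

Using the recession-limb readings at t = 2.75 h and t = 3.25 h: Q falls from 4 to 3 m³/s over 2 intervals.
K = (Q₂/Q₁)^(1/2) = (3/4)^(1/2) = 0.866.

K ≈ 0.866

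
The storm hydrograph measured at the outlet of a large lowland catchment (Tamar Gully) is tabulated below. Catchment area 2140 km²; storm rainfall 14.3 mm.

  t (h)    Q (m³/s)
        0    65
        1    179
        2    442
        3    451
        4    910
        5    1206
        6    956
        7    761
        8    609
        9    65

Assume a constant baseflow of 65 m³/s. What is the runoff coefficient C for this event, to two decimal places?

C ≈ 0.59

ΣQ_DR = 4994 m³/s; V = ΣQ_DR·Δt = 1.798 × 10^7 m³.
Runoff depth d = V / A = 8.401 mm.
C = d / P = 8.401 / 14.3 = 0.59.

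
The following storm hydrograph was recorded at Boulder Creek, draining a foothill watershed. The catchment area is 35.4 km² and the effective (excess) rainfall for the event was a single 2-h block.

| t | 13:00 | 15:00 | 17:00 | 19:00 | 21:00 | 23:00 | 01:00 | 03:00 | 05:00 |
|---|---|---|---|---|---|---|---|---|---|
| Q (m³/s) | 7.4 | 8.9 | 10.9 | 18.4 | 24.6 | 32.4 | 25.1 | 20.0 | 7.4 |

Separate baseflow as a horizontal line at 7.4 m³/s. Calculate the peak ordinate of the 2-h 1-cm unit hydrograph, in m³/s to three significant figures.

Direct runoff: 0.0, 1.5, 3.5, 11.0, 17.2, 25.0, 17.7, 12.6, 0.0 m³/s; ΣQ_DR = 88.50 m³/s, peak = 25.0 m³/s.
Runoff depth d = ΣQ_DR·Δt / A = 88.50 × 7200 / (35.4 km²) = 18.00 mm.
The 1-cm UH is the DRH scaled by (10 mm)/d, so U_p = 25.0 × 10/18.00 = 13.9 m³/s.

U_p ≈ 13.9 m³/s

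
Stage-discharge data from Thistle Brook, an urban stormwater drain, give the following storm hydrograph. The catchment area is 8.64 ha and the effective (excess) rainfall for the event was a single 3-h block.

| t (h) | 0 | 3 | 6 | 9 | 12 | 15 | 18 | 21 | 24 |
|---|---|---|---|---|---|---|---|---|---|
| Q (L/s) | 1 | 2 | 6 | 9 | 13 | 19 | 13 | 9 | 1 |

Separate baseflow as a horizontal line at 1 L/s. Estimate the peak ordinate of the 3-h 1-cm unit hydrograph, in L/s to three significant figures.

U_p ≈ 22.5 L/s

Direct runoff: 0.0, 1.0, 5.0, 8.0, 12.0, 18.0, 12.0, 8.0, 0.0 L/s; ΣQ_DR = 64.00 L/s, peak = 18.0 L/s.
Runoff depth d = ΣQ_DR·Δt / A = 64.00 × 10800 / (8.64 ha) = 8.000 mm.
The 1-cm UH is the DRH scaled by (10 mm)/d, so U_p = 18.0 × 10/8.000 = 22.5 L/s.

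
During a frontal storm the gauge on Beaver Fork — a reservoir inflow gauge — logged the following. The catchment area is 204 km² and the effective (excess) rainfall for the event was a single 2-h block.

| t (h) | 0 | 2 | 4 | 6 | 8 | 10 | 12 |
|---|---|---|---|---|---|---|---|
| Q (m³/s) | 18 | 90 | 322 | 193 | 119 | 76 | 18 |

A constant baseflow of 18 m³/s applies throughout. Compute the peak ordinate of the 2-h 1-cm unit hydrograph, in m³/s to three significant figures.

Direct runoff: 0.0, 72.0, 304.0, 175.0, 101.0, 58.0, 0.0 m³/s; ΣQ_DR = 710.0 m³/s, peak = 304.0 m³/s.
Runoff depth d = ΣQ_DR·Δt / A = 710.0 × 7200 / (204 km²) = 25.06 mm.
The 1-cm UH is the DRH scaled by (10 mm)/d, so U_p = 304.0 × 10/25.06 = 121 m³/s.

U_p ≈ 121 m³/s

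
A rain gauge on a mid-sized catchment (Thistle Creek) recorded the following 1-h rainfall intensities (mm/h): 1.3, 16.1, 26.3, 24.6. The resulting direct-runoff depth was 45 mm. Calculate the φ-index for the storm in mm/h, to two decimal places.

Only the 3 blocks with intensity above φ contribute runoff: 16.1, 26.3, 24.6 mm/h.
Σ(I−φ)·Δt = d  ⇒  (16.1+26.3+24.6 − 3φ)·1 = 45
φ = (67.00 − 45/1) / 3 = 7.33 mm/h.

φ ≈ 7.33 mm/h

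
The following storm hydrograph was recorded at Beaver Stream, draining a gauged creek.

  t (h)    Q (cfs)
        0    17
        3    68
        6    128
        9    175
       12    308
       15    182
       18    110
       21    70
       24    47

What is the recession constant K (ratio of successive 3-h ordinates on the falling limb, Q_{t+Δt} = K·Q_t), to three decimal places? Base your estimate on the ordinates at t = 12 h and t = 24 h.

Using the recession-limb readings at t = 12 h and t = 24 h: Q falls from 308 to 47 cfs over 4 intervals.
K = (Q₂/Q₁)^(1/4) = (47/308)^(1/4) = 0.625.

K ≈ 0.625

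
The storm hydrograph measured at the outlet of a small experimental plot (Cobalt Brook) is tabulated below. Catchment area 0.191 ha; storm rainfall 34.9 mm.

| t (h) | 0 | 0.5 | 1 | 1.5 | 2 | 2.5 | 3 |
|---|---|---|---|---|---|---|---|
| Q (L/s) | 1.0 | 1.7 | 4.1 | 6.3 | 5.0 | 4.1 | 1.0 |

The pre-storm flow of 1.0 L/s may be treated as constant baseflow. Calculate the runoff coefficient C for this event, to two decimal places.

C ≈ 0.44

ΣQ_DR = 16.20 L/s; V = ΣQ_DR·Δt = 29160 L.
Runoff depth d = V / A = 15.27 mm.
C = d / P = 15.27 / 34.9 = 0.44.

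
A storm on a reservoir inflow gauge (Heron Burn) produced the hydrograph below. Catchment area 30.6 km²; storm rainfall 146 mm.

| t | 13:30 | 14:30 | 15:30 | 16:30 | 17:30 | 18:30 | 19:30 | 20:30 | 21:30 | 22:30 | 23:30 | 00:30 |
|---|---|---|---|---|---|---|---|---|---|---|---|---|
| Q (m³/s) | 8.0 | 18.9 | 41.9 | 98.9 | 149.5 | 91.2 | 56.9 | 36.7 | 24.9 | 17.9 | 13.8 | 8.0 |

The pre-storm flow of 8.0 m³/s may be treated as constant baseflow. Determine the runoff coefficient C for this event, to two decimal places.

ΣQ_DR = 470.6 m³/s; V = ΣQ_DR·Δt = 1.694 × 10^6 m³.
Runoff depth d = V / A = 55.36 mm.
C = d / P = 55.36 / 146 = 0.38.

C ≈ 0.38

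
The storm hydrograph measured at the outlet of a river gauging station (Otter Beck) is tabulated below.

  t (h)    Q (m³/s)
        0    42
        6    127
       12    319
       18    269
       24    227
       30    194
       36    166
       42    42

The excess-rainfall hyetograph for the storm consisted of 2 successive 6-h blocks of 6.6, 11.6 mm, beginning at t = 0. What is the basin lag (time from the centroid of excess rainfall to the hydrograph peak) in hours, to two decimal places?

Centroid of excess rainfall: t_c = Σ P_i·t̄_i / ΣP_i = 6.8242 h (block centres at 3, 9 h).
Hydrograph peak occurs at t = 12 h, so basin lag t_L = 12 − 6.8242 = 5.18 h.

t_L ≈ 5.18 h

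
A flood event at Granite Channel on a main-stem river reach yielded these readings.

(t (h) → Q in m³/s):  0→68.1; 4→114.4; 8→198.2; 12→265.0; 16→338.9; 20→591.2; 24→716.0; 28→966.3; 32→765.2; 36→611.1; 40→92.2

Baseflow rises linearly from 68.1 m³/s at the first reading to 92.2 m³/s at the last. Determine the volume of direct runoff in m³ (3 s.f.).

Direct-runoff ordinates (Q − Q_b): 0.00, 43.89, 125.28, 189.67, 261.16, 511.05, 633.44, 881.33, 677.82, 521.31, 0.00 m³/s.
ΣQ_DR = 3845 m³/s.
With Δt = 4 h = 14400 s, V = ΣQ_DR · Δt = 3845 × 14400 = 5.54 × 10^7 m³.

V ≈ 5.54 × 10^7 m³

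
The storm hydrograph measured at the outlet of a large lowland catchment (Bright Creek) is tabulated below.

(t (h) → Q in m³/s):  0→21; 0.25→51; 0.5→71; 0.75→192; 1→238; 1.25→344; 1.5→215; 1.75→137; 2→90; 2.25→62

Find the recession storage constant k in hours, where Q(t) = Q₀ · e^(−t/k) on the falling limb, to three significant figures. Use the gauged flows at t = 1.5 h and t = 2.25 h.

k ≈ 0.603 h

On the falling limb, Q drops from 215 to 62 m³/s between t = 1.5 h and t = 2.25 h (Δt = 0.75 h).
k = −Δt / ln(Q₂/Q₁) = −0.75 / ln(62/215) = 0.603 h.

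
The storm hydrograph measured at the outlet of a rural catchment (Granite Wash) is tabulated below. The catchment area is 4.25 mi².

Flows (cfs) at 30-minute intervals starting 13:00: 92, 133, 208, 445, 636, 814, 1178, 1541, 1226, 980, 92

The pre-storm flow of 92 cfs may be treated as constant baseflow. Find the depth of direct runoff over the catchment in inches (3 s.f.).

Direct runoff: 0.0, 41.0, 116.0, 353.0, 544.0, 722.0, 1086.0, 1449.0, 1134.0, 888.0, 0.0 cfs; ΣQ_DR = 6333 cfs.
V = ΣQ_DR · Δt = 6333 × 1800 s = 1.140 × 10^7 ft³.
Over A = 4.25 mi², depth = V / A = 1.15 in.

d ≈ 1.15 in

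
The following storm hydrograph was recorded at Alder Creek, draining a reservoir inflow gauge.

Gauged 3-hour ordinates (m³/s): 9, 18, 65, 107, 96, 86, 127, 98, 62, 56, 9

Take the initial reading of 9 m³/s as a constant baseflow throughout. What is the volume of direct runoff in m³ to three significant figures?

V ≈ 6.85 × 10^6 m³

Direct-runoff ordinates (Q − Q_b): 0.0, 9.0, 56.0, 98.0, 87.0, 77.0, 118.0, 89.0, 53.0, 47.0, 0.0 m³/s.
ΣQ_DR = 634.0 m³/s.
With Δt = 3 h = 10800 s, V = ΣQ_DR · Δt = 634.0 × 10800 = 6.85 × 10^6 m³.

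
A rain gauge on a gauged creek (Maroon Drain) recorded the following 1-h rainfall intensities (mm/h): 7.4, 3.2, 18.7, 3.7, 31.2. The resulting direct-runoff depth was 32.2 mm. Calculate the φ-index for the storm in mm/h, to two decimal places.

φ ≈ 8.85 mm/h

Only the 2 blocks with intensity above φ contribute runoff: 18.7, 31.2 mm/h.
Σ(I−φ)·Δt = d  ⇒  (18.7+31.2 − 2φ)·1 = 32.2
φ = (49.90 − 32.2/1) / 2 = 8.85 mm/h.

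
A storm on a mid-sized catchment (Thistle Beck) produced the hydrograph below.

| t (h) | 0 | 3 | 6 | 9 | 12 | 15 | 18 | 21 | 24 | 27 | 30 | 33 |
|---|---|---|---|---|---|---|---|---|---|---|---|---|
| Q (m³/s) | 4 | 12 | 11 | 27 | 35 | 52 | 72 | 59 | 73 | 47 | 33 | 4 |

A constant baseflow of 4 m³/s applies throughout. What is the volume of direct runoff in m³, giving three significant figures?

V ≈ 4.11 × 10^6 m³

Direct-runoff ordinates (Q − Q_b): 0.0, 8.0, 7.0, 23.0, 31.0, 48.0, 68.0, 55.0, 69.0, 43.0, 29.0, 0.0 m³/s.
ΣQ_DR = 381.0 m³/s.
With Δt = 3 h = 10800 s, V = ΣQ_DR · Δt = 381.0 × 10800 = 4.11 × 10^6 m³.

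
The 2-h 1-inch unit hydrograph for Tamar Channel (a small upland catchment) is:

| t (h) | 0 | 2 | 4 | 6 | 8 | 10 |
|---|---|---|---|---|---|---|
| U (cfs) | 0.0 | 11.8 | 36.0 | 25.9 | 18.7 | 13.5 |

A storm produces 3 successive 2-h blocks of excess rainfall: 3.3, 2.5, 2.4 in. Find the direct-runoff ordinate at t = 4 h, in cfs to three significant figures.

Q ≈ 148 cfs

By discrete convolution, Q_j = Σ (P_i / 1 in) · U_{j−i}.
At t = 4 h (j=2): Q = (3.3/1)·36.0 + (2.5/1)·11.8 + (2.4/1)·0.0 = 148 cfs.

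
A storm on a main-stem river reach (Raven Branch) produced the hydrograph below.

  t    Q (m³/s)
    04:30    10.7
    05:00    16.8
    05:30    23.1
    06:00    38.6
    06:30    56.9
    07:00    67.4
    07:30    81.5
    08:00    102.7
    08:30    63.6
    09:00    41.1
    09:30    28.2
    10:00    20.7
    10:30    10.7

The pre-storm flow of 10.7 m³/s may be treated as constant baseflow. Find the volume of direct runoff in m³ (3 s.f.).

Direct-runoff ordinates (Q − Q_b): 0.0, 6.1, 12.4, 27.9, 46.2, 56.7, 70.8, 92.0, 52.9, 30.4, 17.5, 10.0, 0.0 m³/s.
ΣQ_DR = 422.9 m³/s.
With Δt = 0.5 h = 1800 s, V = ΣQ_DR · Δt = 422.9 × 1800 = 7.61 × 10^5 m³.

V ≈ 7.61 × 10^5 m³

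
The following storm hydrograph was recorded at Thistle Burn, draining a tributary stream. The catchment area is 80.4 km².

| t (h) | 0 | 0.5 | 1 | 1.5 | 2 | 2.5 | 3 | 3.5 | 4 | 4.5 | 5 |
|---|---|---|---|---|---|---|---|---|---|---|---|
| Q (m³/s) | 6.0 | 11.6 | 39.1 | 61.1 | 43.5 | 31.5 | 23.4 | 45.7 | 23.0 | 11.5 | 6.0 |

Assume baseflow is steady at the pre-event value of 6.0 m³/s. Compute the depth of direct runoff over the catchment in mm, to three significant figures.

Direct runoff: 0.0, 5.6, 33.1, 55.1, 37.5, 25.5, 17.4, 39.7, 17.0, 5.5, 0.0 m³/s; ΣQ_DR = 236.4 m³/s.
V = ΣQ_DR · Δt = 236.4 × 1800 s = 4.255 × 10^5 m³.
Over A = 80.4 km², depth = V / A = 5.29 mm.

d ≈ 5.29 mm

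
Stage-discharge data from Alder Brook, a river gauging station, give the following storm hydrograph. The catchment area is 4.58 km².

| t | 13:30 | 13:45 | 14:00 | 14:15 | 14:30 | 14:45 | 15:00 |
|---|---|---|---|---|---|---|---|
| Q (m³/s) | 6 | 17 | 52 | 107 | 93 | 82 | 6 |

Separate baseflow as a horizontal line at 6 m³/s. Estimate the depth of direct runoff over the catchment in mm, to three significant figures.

d ≈ 63.1 mm

Direct runoff: 0.0, 11.0, 46.0, 101.0, 87.0, 76.0, 0.0 m³/s; ΣQ_DR = 321.0 m³/s.
V = ΣQ_DR · Δt = 321.0 × 900 s = 2.889 × 10^5 m³.
Over A = 4.58 km², depth = V / A = 63.1 mm.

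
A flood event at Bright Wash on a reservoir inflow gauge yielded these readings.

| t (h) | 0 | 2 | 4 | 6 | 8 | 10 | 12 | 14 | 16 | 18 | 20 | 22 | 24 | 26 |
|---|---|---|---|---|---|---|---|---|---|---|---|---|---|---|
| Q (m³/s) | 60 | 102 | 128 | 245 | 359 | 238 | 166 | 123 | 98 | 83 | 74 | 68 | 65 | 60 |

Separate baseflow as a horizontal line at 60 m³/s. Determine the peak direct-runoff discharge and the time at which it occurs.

Q_p = 299.0 m³/s at t = 8 h

Subtracting baseflow gives direct-runoff ordinates: 0.0, 42.0, 68.0, 185.0, 299.0, 178.0, 106.0, 63.0, 38.0, 23.0, 14.0, 8.0, 5.0, 0.0 m³/s.
The maximum is 299.0 m³/s, occurring at the reading for t = 8 h.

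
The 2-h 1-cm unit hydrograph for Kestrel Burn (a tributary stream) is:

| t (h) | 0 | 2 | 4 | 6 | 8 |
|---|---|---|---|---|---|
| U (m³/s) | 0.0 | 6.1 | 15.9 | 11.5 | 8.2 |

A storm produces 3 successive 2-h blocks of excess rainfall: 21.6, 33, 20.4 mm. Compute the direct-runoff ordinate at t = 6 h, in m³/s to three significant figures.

By discrete convolution, Q_j = Σ (P_i / 10 mm) · U_{j−i}.
At t = 6 h (j=3): Q = (21.6/10)·11.5 + (33/10)·15.9 + (20.4/10)·6.1 = 89.8 m³/s.

Q ≈ 89.8 m³/s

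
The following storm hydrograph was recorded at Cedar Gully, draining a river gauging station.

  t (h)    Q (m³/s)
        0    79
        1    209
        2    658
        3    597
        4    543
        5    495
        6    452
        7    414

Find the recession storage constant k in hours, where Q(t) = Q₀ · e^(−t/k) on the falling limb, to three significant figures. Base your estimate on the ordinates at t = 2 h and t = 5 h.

On the falling limb, Q drops from 658 to 495 m³/s between t = 2 h and t = 5 h (Δt = 3 h).
k = −Δt / ln(Q₂/Q₁) = −3 / ln(495/658) = 10.5 h.

k ≈ 10.5 h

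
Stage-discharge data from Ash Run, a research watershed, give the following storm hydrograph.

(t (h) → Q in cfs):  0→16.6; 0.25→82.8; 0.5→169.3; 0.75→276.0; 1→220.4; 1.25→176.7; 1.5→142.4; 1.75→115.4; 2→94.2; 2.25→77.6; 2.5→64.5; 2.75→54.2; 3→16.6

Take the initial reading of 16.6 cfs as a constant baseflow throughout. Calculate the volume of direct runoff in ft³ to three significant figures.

V ≈ 1.16 × 10^6 ft³

Direct-runoff ordinates (Q − Q_b): 0.0, 66.2, 152.7, 259.4, 203.8, 160.1, 125.8, 98.8, 77.6, 61.0, 47.9, 37.6, 0.0 cfs.
ΣQ_DR = 1291 cfs.
With Δt = 0.25 h = 900 s, V = ΣQ_DR · Δt = 1291 × 900 = 1.16 × 10^6 ft³.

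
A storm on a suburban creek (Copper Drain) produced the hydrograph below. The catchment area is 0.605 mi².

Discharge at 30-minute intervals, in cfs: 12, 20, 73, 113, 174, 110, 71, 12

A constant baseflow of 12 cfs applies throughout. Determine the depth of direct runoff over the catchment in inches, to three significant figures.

Direct runoff: 0.0, 8.0, 61.0, 101.0, 162.0, 98.0, 59.0, 0.0 cfs; ΣQ_DR = 489.0 cfs.
V = ΣQ_DR · Δt = 489.0 × 1800 s = 8.802 × 10^5 ft³.
Over A = 0.605 mi², depth = V / A = 0.626 in.

d ≈ 0.626 in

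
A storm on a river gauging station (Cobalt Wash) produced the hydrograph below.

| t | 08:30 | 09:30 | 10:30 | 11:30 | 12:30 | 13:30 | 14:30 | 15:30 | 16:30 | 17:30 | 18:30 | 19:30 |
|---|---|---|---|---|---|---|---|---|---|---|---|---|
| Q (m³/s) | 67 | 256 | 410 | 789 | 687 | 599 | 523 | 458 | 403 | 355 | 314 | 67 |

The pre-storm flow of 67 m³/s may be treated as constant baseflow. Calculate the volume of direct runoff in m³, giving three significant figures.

Direct-runoff ordinates (Q − Q_b): 0.0, 189.0, 343.0, 722.0, 620.0, 532.0, 456.0, 391.0, 336.0, 288.0, 247.0, 0.0 m³/s.
ΣQ_DR = 4124 m³/s.
With Δt = 1 h = 3600 s, V = ΣQ_DR · Δt = 4124 × 3600 = 1.48 × 10^7 m³.

V ≈ 1.48 × 10^7 m³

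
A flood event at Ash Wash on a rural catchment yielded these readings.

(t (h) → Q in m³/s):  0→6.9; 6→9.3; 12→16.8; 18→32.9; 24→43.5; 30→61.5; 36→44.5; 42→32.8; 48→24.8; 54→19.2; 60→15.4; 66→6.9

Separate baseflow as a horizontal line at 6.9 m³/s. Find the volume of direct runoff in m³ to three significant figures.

Direct-runoff ordinates (Q − Q_b): 0.0, 2.4, 9.9, 26.0, 36.6, 54.6, 37.6, 25.9, 17.9, 12.3, 8.5, 0.0 m³/s.
ΣQ_DR = 231.7 m³/s.
With Δt = 6 h = 21600 s, V = ΣQ_DR · Δt = 231.7 × 21600 = 5.00 × 10^6 m³.

V ≈ 5.00 × 10^6 m³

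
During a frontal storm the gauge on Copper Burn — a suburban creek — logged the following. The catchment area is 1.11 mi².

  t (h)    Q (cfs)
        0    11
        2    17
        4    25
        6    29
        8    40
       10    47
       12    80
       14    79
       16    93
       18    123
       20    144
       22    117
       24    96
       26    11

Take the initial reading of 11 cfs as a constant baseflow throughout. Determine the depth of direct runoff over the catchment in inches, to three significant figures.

Direct runoff: 0.0, 6.0, 14.0, 18.0, 29.0, 36.0, 69.0, 68.0, 82.0, 112.0, 133.0, 106.0, 85.0, 0.0 cfs; ΣQ_DR = 758.0 cfs.
V = ΣQ_DR · Δt = 758.0 × 7200 s = 5.458 × 10^6 ft³.
Over A = 1.11 mi², depth = V / A = 2.12 in.

d ≈ 2.12 in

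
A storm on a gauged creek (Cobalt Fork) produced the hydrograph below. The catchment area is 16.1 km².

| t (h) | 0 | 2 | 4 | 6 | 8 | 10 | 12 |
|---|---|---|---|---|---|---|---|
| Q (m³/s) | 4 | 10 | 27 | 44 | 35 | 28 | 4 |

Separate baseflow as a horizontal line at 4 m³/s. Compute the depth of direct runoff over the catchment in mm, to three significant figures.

d ≈ 55.5 mm

Direct runoff: 0.0, 6.0, 23.0, 40.0, 31.0, 24.0, 0.0 m³/s; ΣQ_DR = 124.0 m³/s.
V = ΣQ_DR · Δt = 124.0 × 7200 s = 8.928 × 10^5 m³.
Over A = 16.1 km², depth = V / A = 55.5 mm.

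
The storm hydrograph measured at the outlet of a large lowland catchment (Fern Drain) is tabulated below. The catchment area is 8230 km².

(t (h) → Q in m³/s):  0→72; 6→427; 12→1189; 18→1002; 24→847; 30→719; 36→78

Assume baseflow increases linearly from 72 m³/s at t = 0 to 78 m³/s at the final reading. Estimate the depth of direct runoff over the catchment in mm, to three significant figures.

d ≈ 10.0 mm

Direct runoff: 0.00, 354.00, 1115.00, 927.00, 771.00, 642.00, 0.00 m³/s; ΣQ_DR = 3809 m³/s.
V = ΣQ_DR · Δt = 3809 × 21600 s = 8.227 × 10^7 m³.
Over A = 8230 km², depth = V / A = 10.0 mm.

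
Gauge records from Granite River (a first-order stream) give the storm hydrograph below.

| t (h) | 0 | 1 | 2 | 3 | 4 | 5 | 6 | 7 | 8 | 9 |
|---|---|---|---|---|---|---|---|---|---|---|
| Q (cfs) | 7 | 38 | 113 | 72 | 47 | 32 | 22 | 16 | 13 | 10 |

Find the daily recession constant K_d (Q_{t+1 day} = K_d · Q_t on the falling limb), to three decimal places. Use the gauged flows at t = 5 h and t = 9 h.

Between t = 5 h and t = 9 h the flow falls from 32 to 10 cfs over 4×1 h = 4 h.
Per-interval ratio K = (10/32)^(1/4) = 0.7477; K_d = K^(24/1) = 0.001.

K_d ≈ 0.001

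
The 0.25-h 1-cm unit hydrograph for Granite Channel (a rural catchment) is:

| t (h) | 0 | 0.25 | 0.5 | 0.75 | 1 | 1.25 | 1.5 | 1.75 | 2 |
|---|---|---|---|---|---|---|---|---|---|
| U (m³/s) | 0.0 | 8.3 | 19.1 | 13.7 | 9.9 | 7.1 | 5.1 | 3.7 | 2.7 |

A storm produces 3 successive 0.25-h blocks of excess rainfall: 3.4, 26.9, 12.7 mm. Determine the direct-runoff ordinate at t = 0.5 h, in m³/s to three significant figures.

Q ≈ 28.8 m³/s

By discrete convolution, Q_j = Σ (P_i / 10 mm) · U_{j−i}.
At t = 0.5 h (j=2): Q = (3.4/10)·19.1 + (26.9/10)·8.3 + (12.7/10)·0.0 = 28.8 m³/s.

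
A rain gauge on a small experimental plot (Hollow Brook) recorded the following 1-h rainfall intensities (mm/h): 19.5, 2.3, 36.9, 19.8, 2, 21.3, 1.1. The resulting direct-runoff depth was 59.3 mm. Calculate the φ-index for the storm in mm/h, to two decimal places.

φ ≈ 9.55 mm/h

Only the 4 blocks with intensity above φ contribute runoff: 19.5, 36.9, 19.8, 21.3 mm/h.
Σ(I−φ)·Δt = d  ⇒  (19.5+36.9+19.8+21.3 − 4φ)·1 = 59.3
φ = (97.50 − 59.3/1) / 4 = 9.55 mm/h.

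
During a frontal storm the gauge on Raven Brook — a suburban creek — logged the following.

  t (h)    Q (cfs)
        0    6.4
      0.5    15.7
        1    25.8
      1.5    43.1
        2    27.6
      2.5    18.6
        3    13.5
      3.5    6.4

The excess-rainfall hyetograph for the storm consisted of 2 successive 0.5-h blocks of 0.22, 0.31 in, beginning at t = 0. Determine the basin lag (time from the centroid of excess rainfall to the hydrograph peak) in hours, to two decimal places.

t_L ≈ 0.96 h

Centroid of excess rainfall: t_c = Σ P_i·t̄_i / ΣP_i = 0.5425 h (block centres at 0.25, 0.75 h).
Hydrograph peak occurs at t = 1.5 h, so basin lag t_L = 1.5 − 0.5425 = 0.96 h.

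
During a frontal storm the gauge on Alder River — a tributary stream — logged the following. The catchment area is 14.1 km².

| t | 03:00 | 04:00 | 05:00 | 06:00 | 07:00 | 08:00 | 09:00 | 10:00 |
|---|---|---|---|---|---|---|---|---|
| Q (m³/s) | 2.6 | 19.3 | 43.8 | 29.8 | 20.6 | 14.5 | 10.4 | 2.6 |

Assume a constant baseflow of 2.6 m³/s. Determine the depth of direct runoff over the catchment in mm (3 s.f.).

d ≈ 31.4 mm

Direct runoff: 0.0, 16.7, 41.2, 27.2, 18.0, 11.9, 7.8, 0.0 m³/s; ΣQ_DR = 122.8 m³/s.
V = ΣQ_DR · Δt = 122.8 × 3600 s = 4.421 × 10^5 m³.
Over A = 14.1 km², depth = V / A = 31.4 mm.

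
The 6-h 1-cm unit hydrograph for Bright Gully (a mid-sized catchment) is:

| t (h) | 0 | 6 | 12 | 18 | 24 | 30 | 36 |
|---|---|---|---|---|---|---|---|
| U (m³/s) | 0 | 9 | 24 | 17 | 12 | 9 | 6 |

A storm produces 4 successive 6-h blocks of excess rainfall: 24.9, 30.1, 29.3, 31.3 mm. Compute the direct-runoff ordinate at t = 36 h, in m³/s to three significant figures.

Q ≈ 130 m³/s

By discrete convolution, Q_j = Σ (P_i / 10 mm) · U_{j−i}.
At t = 36 h (j=6): Q = (24.9/10)·6 + (30.1/10)·9 + (29.3/10)·12 + (31.3/10)·17 = 130 m³/s.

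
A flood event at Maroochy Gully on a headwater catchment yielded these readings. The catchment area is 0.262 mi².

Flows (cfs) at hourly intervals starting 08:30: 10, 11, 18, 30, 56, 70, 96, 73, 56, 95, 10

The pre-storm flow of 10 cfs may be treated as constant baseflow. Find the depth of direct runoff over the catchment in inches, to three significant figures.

Direct runoff: 0.0, 1.0, 8.0, 20.0, 46.0, 60.0, 86.0, 63.0, 46.0, 85.0, 0.0 cfs; ΣQ_DR = 415.0 cfs.
V = ΣQ_DR · Δt = 415.0 × 3600 s = 1.494 × 10^6 ft³.
Over A = 0.262 mi², depth = V / A = 2.45 in.

d ≈ 2.45 in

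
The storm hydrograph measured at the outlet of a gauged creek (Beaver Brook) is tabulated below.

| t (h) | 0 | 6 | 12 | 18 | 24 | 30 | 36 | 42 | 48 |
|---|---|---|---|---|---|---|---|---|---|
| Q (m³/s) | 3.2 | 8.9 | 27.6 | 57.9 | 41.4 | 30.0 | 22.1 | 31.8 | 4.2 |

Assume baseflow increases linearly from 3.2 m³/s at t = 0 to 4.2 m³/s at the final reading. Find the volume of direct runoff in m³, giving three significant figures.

V ≈ 4.19 × 10^6 m³

Direct-runoff ordinates (Q − Q_b): 0.00, 5.58, 24.15, 54.33, 37.70, 26.18, 18.15, 27.73, 0.00 m³/s.
ΣQ_DR = 193.8 m³/s.
With Δt = 6 h = 21600 s, V = ΣQ_DR · Δt = 193.8 × 21600 = 4.19 × 10^6 m³.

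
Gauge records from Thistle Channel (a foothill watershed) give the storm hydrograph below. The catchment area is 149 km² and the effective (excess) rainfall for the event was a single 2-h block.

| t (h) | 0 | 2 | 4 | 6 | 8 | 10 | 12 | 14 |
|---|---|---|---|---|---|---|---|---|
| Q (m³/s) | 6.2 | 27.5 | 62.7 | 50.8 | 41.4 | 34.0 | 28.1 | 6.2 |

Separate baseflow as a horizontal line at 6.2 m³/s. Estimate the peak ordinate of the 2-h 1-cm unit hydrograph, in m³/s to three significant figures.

Direct runoff: 0.0, 21.3, 56.5, 44.6, 35.2, 27.8, 21.9, 0.0 m³/s; ΣQ_DR = 207.3 m³/s, peak = 56.5 m³/s.
Runoff depth d = ΣQ_DR·Δt / A = 207.3 × 7200 / (149 km²) = 10.02 mm.
The 1-cm UH is the DRH scaled by (10 mm)/d, so U_p = 56.5 × 10/10.02 = 56.4 m³/s.

U_p ≈ 56.4 m³/s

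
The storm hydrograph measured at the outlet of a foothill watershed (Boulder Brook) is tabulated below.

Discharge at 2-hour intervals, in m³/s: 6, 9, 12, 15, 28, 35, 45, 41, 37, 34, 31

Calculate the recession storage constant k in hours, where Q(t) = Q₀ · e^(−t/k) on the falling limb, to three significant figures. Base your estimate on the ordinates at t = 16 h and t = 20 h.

k ≈ 22.6 h

On the falling limb, Q drops from 37 to 31 m³/s between t = 16 h and t = 20 h (Δt = 4 h).
k = −Δt / ln(Q₂/Q₁) = −4 / ln(31/37) = 22.6 h.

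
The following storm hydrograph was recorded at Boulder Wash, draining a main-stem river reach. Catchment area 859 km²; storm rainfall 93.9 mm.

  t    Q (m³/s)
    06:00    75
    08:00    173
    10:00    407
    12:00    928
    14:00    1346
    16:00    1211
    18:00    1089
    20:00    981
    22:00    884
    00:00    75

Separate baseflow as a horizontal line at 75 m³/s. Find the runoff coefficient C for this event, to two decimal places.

ΣQ_DR = 6419 m³/s; V = ΣQ_DR·Δt = 4.622 × 10^7 m³.
Runoff depth d = V / A = 53.80 mm.
C = d / P = 53.80 / 93.9 = 0.57.

C ≈ 0.57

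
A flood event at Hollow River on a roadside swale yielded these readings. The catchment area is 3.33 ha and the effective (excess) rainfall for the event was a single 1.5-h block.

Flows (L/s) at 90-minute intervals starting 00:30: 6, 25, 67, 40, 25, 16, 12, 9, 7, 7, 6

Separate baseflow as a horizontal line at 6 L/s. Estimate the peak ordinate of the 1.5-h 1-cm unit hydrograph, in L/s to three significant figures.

U_p ≈ 24.4 L/s

Direct runoff: 0.0, 19.0, 61.0, 34.0, 19.0, 10.0, 6.0, 3.0, 1.0, 1.0, 0.0 L/s; ΣQ_DR = 154.0 L/s, peak = 61.0 L/s.
Runoff depth d = ΣQ_DR·Δt / A = 154.0 × 5400 / (3.33 ha) = 24.97 mm.
The 1-cm UH is the DRH scaled by (10 mm)/d, so U_p = 61.0 × 10/24.97 = 24.4 L/s.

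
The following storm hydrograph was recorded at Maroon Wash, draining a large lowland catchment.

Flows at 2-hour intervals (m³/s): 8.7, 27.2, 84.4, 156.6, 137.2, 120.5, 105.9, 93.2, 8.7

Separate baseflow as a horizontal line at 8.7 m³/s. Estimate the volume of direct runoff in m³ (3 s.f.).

V ≈ 4.78 × 10^6 m³

Direct-runoff ordinates (Q − Q_b): 0.0, 18.5, 75.7, 147.9, 128.5, 111.8, 97.2, 84.5, 0.0 m³/s.
ΣQ_DR = 664.1 m³/s.
With Δt = 2 h = 7200 s, V = ΣQ_DR · Δt = 664.1 × 7200 = 4.78 × 10^6 m³.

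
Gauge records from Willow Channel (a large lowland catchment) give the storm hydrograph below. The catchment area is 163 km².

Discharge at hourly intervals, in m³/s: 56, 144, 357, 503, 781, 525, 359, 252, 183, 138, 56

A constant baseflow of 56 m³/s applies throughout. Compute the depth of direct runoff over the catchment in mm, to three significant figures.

d ≈ 60.5 mm

Direct runoff: 0.0, 88.0, 301.0, 447.0, 725.0, 469.0, 303.0, 196.0, 127.0, 82.0, 0.0 m³/s; ΣQ_DR = 2738 m³/s.
V = ΣQ_DR · Δt = 2738 × 3600 s = 9.857 × 10^6 m³.
Over A = 163 km², depth = V / A = 60.5 mm.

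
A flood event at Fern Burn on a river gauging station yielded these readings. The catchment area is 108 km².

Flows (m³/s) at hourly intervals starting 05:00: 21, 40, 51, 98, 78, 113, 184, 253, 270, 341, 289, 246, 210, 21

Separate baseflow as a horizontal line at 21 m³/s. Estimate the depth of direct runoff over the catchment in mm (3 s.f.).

Direct runoff: 0.0, 19.0, 30.0, 77.0, 57.0, 92.0, 163.0, 232.0, 249.0, 320.0, 268.0, 225.0, 189.0, 0.0 m³/s; ΣQ_DR = 1921 m³/s.
V = ΣQ_DR · Δt = 1921 × 3600 s = 6.916 × 10^6 m³.
Over A = 108 km², depth = V / A = 64.0 mm.

d ≈ 64.0 mm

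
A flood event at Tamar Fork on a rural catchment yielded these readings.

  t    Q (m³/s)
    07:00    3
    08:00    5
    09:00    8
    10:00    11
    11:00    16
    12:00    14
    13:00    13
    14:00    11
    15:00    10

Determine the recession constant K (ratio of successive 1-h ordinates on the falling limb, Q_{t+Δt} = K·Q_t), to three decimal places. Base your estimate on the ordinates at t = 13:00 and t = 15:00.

Using the recession-limb readings at t = 13:00 and t = 15:00: Q falls from 13 to 10 m³/s over 2 intervals.
K = (Q₂/Q₁)^(1/2) = (10/13)^(1/2) = 0.877.

K ≈ 0.877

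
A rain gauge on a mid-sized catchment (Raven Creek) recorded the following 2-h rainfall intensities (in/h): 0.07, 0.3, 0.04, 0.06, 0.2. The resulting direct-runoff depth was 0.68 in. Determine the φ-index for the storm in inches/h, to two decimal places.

Only the 2 blocks with intensity above φ contribute runoff: 0.3, 0.2 in/h.
Σ(I−φ)·Δt = d  ⇒  (0.3+0.2 − 2φ)·2 = 0.68
φ = (0.5000 − 0.68/2) / 2 = 0.08 in/h.

φ ≈ 0.08 in/h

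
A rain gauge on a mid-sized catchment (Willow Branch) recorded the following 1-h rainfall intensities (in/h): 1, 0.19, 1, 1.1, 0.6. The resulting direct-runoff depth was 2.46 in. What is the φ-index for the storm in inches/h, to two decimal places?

φ ≈ 0.31 in/h

Only the 4 blocks with intensity above φ contribute runoff: 1, 1, 1.1, 0.6 in/h.
Σ(I−φ)·Δt = d  ⇒  (1+1+1.1+0.6 − 4φ)·1 = 2.46
φ = (3.700 − 2.46/1) / 4 = 0.31 in/h.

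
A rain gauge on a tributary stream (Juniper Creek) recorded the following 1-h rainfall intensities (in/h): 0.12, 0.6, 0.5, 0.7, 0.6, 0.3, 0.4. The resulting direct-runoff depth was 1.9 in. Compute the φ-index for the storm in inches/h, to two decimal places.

Only the 6 blocks with intensity above φ contribute runoff: 0.6, 0.5, 0.7, 0.6, 0.3, 0.4 in/h.
Σ(I−φ)·Δt = d  ⇒  (0.6+0.5+0.7+0.6+0.3+0.4 − 6φ)·1 = 1.9
φ = (3.100 − 1.9/1) / 6 = 0.20 in/h.

φ ≈ 0.20 in/h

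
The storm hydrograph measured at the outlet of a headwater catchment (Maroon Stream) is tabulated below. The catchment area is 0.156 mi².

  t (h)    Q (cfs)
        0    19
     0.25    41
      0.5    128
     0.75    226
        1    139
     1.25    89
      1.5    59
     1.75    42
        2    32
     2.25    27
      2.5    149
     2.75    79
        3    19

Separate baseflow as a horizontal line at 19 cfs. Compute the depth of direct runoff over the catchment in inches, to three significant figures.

Direct runoff: 0.0, 22.0, 109.0, 207.0, 120.0, 70.0, 40.0, 23.0, 13.0, 8.0, 130.0, 60.0, 0.0 cfs; ΣQ_DR = 802.0 cfs.
V = ΣQ_DR · Δt = 802.0 × 900 s = 7.218 × 10^5 ft³.
Over A = 0.156 mi², depth = V / A = 1.99 in.

d ≈ 1.99 in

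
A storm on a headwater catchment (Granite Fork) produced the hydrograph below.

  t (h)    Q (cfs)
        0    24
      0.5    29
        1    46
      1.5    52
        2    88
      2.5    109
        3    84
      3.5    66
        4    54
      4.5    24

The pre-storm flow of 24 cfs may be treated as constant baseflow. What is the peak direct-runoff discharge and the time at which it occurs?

Q_p = 85.0 cfs at t = 2.5 h

Subtracting baseflow gives direct-runoff ordinates: 0.0, 5.0, 22.0, 28.0, 64.0, 85.0, 60.0, 42.0, 30.0, 0.0 cfs.
The maximum is 85.0 cfs, occurring at the reading for t = 2.5 h.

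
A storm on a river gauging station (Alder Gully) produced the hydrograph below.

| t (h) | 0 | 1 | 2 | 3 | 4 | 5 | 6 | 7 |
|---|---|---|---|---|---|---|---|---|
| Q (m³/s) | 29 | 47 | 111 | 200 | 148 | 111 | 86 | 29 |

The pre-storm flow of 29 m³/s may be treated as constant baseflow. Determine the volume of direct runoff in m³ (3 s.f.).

Direct-runoff ordinates (Q − Q_b): 0.0, 18.0, 82.0, 171.0, 119.0, 82.0, 57.0, 0.0 m³/s.
ΣQ_DR = 529.0 m³/s.
With Δt = 1 h = 3600 s, V = ΣQ_DR · Δt = 529.0 × 3600 = 1.90 × 10^6 m³.

V ≈ 1.90 × 10^6 m³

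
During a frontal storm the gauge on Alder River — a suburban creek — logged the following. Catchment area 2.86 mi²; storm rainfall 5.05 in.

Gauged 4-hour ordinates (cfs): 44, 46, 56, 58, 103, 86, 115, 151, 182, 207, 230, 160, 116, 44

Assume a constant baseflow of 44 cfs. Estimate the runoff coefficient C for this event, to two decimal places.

C ≈ 0.42

ΣQ_DR = 982.0 cfs; V = ΣQ_DR·Δt = 1.414 × 10^7 ft³.
Runoff depth d = V / A = 2.128 in.
C = d / P = 2.128 / 5.05 = 0.42.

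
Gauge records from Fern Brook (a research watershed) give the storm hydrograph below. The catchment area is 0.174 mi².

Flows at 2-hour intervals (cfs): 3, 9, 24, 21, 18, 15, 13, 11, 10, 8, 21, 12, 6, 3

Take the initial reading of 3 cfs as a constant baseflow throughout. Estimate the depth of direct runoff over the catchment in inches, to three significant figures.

d ≈ 2.35 in

Direct runoff: 0.0, 6.0, 21.0, 18.0, 15.0, 12.0, 10.0, 8.0, 7.0, 5.0, 18.0, 9.0, 3.0, 0.0 cfs; ΣQ_DR = 132.0 cfs.
V = ΣQ_DR · Δt = 132.0 × 7200 s = 9.504 × 10^5 ft³.
Over A = 0.174 mi², depth = V / A = 2.35 in.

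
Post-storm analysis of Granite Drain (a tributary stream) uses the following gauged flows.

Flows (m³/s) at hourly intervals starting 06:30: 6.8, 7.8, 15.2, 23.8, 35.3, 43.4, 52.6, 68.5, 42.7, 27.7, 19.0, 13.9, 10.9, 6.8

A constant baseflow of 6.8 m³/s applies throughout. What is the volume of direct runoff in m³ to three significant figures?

Direct-runoff ordinates (Q − Q_b): 0.0, 1.0, 8.4, 17.0, 28.5, 36.6, 45.8, 61.7, 35.9, 20.9, 12.2, 7.1, 4.1, 0.0 m³/s.
ΣQ_DR = 279.2 m³/s.
With Δt = 1 h = 3600 s, V = ΣQ_DR · Δt = 279.2 × 3600 = 1.01 × 10^6 m³.

V ≈ 1.01 × 10^6 m³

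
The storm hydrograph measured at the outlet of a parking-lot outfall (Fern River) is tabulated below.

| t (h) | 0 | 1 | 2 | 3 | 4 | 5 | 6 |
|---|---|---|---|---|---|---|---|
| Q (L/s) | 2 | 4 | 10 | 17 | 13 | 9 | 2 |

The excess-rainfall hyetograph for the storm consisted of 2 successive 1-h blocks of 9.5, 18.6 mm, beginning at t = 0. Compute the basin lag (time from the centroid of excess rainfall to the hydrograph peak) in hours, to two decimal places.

t_L ≈ 1.84 h

Centroid of excess rainfall: t_c = Σ P_i·t̄_i / ΣP_i = 1.1619 h (block centres at 0.5, 1.5 h).
Hydrograph peak occurs at t = 3 h, so basin lag t_L = 3 − 1.1619 = 1.84 h.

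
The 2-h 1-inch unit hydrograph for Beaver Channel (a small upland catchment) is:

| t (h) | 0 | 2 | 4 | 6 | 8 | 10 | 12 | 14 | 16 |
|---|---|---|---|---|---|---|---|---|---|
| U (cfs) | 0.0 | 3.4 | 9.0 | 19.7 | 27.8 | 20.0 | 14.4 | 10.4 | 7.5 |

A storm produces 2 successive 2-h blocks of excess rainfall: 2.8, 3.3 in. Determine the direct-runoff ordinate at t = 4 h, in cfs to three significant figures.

Q ≈ 36.4 cfs

By discrete convolution, Q_j = Σ (P_i / 1 in) · U_{j−i}.
At t = 4 h (j=2): Q = (2.8/1)·9.0 + (3.3/1)·3.4 = 36.4 cfs.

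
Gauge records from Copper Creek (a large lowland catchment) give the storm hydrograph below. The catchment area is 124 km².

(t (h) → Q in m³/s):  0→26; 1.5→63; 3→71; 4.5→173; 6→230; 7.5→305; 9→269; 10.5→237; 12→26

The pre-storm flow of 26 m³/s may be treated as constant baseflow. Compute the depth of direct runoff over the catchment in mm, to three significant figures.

Direct runoff: 0.0, 37.0, 45.0, 147.0, 204.0, 279.0, 243.0, 211.0, 0.0 m³/s; ΣQ_DR = 1166 m³/s.
V = ΣQ_DR · Δt = 1166 × 5400 s = 6.296 × 10^6 m³.
Over A = 124 km², depth = V / A = 50.8 mm.

d ≈ 50.8 mm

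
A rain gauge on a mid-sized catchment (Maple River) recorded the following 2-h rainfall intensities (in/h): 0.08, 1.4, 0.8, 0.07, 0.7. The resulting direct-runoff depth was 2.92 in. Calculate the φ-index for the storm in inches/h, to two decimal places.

φ ≈ 0.48 in/h

Only the 3 blocks with intensity above φ contribute runoff: 1.4, 0.8, 0.7 in/h.
Σ(I−φ)·Δt = d  ⇒  (1.4+0.8+0.7 − 3φ)·2 = 2.92
φ = (2.900 − 2.92/2) / 3 = 0.48 in/h.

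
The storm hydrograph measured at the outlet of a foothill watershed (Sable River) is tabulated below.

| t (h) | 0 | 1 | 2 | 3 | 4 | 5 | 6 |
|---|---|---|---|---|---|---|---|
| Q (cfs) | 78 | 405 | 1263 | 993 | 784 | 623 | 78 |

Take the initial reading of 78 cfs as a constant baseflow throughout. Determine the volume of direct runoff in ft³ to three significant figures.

Direct-runoff ordinates (Q − Q_b): 0.0, 327.0, 1185.0, 915.0, 706.0, 545.0, 0.0 cfs.
ΣQ_DR = 3678 cfs.
With Δt = 1 h = 3600 s, V = ΣQ_DR · Δt = 3678 × 3600 = 1.32 × 10^7 ft³.

V ≈ 1.32 × 10^7 ft³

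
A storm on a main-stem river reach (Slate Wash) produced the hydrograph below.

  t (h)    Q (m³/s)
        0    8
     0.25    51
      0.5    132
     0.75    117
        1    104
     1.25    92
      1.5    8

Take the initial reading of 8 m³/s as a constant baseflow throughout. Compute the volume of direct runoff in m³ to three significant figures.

Direct-runoff ordinates (Q − Q_b): 0.0, 43.0, 124.0, 109.0, 96.0, 84.0, 0.0 m³/s.
ΣQ_DR = 456.0 m³/s.
With Δt = 0.25 h = 900 s, V = ΣQ_DR · Δt = 456.0 × 900 = 4.10 × 10^5 m³.

V ≈ 4.10 × 10^5 m³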